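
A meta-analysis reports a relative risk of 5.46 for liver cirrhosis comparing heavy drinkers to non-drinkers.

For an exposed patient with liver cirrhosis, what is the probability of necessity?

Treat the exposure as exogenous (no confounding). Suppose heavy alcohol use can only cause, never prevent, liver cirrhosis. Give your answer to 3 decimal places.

PN ≈ 0.817

Under exogeneity and monotonicity, PN = (RR − 1) / RR = 1 − 1/RR.
PN = (5.46 − 1) / 5.46 = 4.46 / 5.46 ≈ 0.8168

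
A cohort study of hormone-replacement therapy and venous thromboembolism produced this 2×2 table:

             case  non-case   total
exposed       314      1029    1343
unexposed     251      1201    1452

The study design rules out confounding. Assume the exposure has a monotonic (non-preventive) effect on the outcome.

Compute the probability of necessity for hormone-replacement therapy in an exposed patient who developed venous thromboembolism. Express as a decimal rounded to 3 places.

PN ≈ 0.261

p₁ = P(outcome | exposed) = 314/1343 = 0.2338
p₀ = P(outcome | unexposed) = 251/1452 = 0.17287
Under exogeneity and monotonicity, PN = (p₁ − p₀)/p₁.
PN = (0.2338 − 0.17287) / 0.2338 ≈ 0.2606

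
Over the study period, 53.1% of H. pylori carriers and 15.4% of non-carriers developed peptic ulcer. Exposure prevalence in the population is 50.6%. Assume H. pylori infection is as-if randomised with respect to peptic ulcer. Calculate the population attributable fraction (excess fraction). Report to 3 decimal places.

PAF ≈ 0.553

p₁ = 0.531, p₀ = 0.154.
Overall risk P(Y=1) = π·p₁ + (1−π)·p₀ = 0.506×0.531 + 0.494×0.154 = 0.34476.
Under exogeneity, PAF = [P(Y=1) − p₀] / P(Y=1).
PAF = (0.34476 − 0.154) / 0.34476 ≈ 0.5533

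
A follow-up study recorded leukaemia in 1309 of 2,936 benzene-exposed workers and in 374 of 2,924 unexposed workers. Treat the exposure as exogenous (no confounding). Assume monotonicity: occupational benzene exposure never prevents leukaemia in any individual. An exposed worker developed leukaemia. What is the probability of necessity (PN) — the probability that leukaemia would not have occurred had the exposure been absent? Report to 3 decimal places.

PN ≈ 0.713

p₁ = P(outcome | exposed) = 1309/2936 = 0.44584
p₀ = P(outcome | unexposed) = 374/2924 = 0.12791
Under exogeneity and monotonicity, PN = (p₁ − p₀) / p₁.
PN = (0.44584 − 0.12791) / 0.44584 = 0.31794 / 0.44584 ≈ 0.7131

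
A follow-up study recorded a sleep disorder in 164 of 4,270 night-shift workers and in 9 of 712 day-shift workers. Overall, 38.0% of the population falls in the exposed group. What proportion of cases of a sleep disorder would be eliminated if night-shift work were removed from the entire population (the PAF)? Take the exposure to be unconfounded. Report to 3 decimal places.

p₁ = P(outcome | exposed) = 164/4270 = 0.038407
p₀ = P(outcome | unexposed) = 9/712 = 0.01264
Overall risk P(Y=1) = π·p₁ + (1−π)·p₀ = 0.38×0.038407 + 0.62×0.01264 = 0.022432.
Under exogeneity, PAF = [P(Y=1) − p₀] / P(Y=1).
PAF = (0.022432 − 0.01264) / 0.022432 ≈ 0.4365

PAF ≈ 0.436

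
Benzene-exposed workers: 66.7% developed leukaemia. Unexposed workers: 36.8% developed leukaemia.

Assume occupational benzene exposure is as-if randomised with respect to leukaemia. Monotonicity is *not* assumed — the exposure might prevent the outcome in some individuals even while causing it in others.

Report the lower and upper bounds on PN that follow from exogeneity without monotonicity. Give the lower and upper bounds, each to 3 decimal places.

0.448 ≤ PN ≤ 0.948

p₁ = 0.667, p₀ = 0.368.
Under exogeneity alone the bounds on PN are max{0,(p₁−p₀)/p₁} ≤ PN ≤ min{1,(1−p₀)/p₁}.
  lower = (p₁ − p₀)/p₁ = 0.299 / 0.667 ≈ 0.4483
  upper = min{1, (1 − p₀)/p₁} = 0.632 / 0.667 ≈ 0.9475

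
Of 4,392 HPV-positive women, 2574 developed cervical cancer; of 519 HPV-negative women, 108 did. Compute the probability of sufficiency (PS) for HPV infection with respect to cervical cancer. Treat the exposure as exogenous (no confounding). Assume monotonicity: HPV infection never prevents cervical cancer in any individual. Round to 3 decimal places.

PS ≈ 0.477

p₁ = P(outcome | exposed) = 2574/4392 = 0.58607
p₀ = P(outcome | unexposed) = 108/519 = 0.20809
Under exogeneity and monotonicity, PS = (p₁ − p₀) / (1 − p₀).
PS = (0.58607 − 0.20809) / (1 − 0.20809) = 0.37797 / 0.79191 ≈ 0.4773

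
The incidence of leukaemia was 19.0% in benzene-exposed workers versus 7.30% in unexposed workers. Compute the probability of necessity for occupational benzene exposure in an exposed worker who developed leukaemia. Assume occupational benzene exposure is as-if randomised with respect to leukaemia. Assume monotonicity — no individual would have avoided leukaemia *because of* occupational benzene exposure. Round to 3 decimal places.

p₁ = 0.19, p₀ = 0.073.
Under exogeneity and monotonicity, PN = (p₁ − p₀) / p₁.
PN = (0.19 − 0.073) / 0.19 = 0.117 / 0.19 ≈ 0.6158

PN ≈ 0.616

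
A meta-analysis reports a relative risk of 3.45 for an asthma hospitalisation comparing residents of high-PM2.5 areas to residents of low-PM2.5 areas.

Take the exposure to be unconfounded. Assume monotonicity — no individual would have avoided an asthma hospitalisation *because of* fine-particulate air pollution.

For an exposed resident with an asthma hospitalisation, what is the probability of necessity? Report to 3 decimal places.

PN ≈ 0.710

Under exogeneity and monotonicity, PN = (RR − 1) / RR = 1 − 1/RR.
PN = (3.45 − 1) / 3.45 = 2.45 / 3.45 ≈ 0.7101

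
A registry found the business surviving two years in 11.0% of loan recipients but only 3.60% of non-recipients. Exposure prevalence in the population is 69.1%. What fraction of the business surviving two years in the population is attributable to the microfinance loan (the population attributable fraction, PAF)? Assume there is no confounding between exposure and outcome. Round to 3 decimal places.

p₁ = 0.11, p₀ = 0.036.
Overall risk P(Y=1) = π·p₁ + (1−π)·p₀ = 0.691×0.11 + 0.309×0.036 = 0.087134.
Under exogeneity, PAF = [P(Y=1) − p₀] / P(Y=1).
PAF = (0.087134 − 0.036) / 0.087134 ≈ 0.5868

PAF ≈ 0.587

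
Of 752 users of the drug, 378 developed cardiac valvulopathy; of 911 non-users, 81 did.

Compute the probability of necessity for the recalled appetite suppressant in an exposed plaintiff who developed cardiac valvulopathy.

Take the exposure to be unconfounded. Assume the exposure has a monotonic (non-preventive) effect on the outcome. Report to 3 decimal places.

PN ≈ 0.823

p₁ = P(outcome | exposed) = 378/752 = 0.50266
p₀ = P(outcome | unexposed) = 81/911 = 0.088913
Under exogeneity and monotonicity, PN = (p₁ − p₀) / p₁.
PN = (0.50266 − 0.088913) / 0.50266 = 0.41375 / 0.50266 ≈ 0.8231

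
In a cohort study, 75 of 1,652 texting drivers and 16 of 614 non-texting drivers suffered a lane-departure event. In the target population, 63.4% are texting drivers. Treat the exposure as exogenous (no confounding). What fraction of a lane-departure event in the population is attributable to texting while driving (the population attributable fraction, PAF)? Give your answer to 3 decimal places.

p₁ = P(outcome | exposed) = 75/1652 = 0.0454
p₀ = P(outcome | unexposed) = 16/614 = 0.026059
Overall risk P(Y=1) = π·p₁ + (1−π)·p₀ = 0.634×0.0454 + 0.366×0.026059 = 0.038321.
Under exogeneity, PAF = [P(Y=1) − p₀] / P(Y=1).
PAF = (0.038321 − 0.026059) / 0.038321 ≈ 0.3200

PAF ≈ 0.320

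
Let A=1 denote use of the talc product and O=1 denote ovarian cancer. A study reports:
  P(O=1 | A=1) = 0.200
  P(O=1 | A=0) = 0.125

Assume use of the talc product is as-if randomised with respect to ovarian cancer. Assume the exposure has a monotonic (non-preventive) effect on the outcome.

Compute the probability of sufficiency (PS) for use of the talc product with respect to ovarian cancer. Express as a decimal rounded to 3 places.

Let p₁ = 0.2, p₀ = 0.125.
Under exogeneity and monotonicity, PS = (p₁ − p₀) / (1 − p₀).
PS = (0.2 − 0.125) / (1 − 0.125) = 0.075 / 0.875 ≈ 0.0857

PS ≈ 0.086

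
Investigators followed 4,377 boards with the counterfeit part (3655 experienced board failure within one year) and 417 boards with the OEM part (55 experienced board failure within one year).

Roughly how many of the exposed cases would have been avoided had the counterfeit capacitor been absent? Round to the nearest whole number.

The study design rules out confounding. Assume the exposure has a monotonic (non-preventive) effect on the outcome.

about 3078 cases

p₁ = P(outcome | exposed) = 3655/4377 = 0.83505
p₀ = P(outcome | unexposed) = 55/417 = 0.13189
PN = (p₁ − p₀)/p₁ = (0.83505 − 0.13189) / 0.83505 ≈ 0.84205.
Attributable cases ≈ PN × (exposed cases) = 0.84205 × 3655 ≈ 3077.70.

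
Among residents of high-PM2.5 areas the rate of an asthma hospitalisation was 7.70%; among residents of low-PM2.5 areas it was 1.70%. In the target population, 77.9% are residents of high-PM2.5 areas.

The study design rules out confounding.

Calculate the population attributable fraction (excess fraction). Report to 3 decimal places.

p₁ = 0.077, p₀ = 0.017.
Overall risk P(Y=1) = π·p₁ + (1−π)·p₀ = 0.779×0.077 + 0.221×0.017 = 0.06374.
Under exogeneity, PAF = [P(Y=1) − p₀] / P(Y=1).
PAF = (0.06374 − 0.017) / 0.06374 ≈ 0.7333

PAF ≈ 0.733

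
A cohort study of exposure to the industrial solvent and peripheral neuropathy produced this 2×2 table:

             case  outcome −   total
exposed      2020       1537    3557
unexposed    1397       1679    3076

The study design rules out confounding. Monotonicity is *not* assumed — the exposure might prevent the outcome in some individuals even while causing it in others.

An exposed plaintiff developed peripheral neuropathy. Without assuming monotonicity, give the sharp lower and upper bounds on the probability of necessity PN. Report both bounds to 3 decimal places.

0.200 ≤ PN ≤ 0.961

p₁ = P(outcome | exposed) = 2020/3557 = 0.56789
p₀ = P(outcome | unexposed) = 1397/3076 = 0.45416
Under exogeneity alone the bounds on PN are max{0,(p₁−p₀)/p₁} ≤ PN ≤ min{1,(1−p₀)/p₁}.
  lower = (p₁ − p₀)/p₁ = 0.11373 / 0.56789 ≈ 0.2003
  upper = min{1, (1 − p₀)/p₁} = 0.54584 / 0.56789 ≈ 0.9612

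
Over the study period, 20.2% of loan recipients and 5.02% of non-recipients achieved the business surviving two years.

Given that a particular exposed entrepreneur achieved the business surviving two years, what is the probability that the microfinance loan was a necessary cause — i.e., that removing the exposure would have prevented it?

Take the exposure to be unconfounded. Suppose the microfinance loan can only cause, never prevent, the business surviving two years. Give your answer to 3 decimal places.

p₁ = 0.202, p₀ = 0.0502.
Under exogeneity and monotonicity, PN = (p₁ − p₀) / p₁.
PN = (0.202 − 0.0502) / 0.202 = 0.1518 / 0.202 ≈ 0.7515

PN ≈ 0.751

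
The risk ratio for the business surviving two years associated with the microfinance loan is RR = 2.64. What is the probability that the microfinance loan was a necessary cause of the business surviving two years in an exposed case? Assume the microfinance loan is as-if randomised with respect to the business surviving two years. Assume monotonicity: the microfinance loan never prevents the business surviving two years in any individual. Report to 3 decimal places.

Under exogeneity and monotonicity, PN = (RR − 1) / RR = 1 − 1/RR.
PN = (2.64 − 1) / 2.64 = 1.64 / 2.64 ≈ 0.6212

PN ≈ 0.621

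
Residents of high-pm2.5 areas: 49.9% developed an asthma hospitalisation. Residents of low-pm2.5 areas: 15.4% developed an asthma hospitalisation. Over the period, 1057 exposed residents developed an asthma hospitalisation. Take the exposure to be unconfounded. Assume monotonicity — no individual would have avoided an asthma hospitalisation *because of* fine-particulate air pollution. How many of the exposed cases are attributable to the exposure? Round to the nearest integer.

about 731 cases

p₁ = 0.499, p₀ = 0.154.
PN = (p₁ − p₀)/p₁ = (0.499 − 0.154) / 0.499 ≈ 0.69138.
Attributable cases ≈ PN × (exposed cases) = 0.69138 × 1057 ≈ 730.79.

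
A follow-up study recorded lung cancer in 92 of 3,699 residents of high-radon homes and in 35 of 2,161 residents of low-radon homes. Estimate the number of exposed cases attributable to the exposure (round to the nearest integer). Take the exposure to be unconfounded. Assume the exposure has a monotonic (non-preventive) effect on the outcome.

p₁ = P(outcome | exposed) = 92/3699 = 0.024872
p₀ = P(outcome | unexposed) = 35/2161 = 0.016196
PN = (p₁ − p₀)/p₁ = (0.024872 − 0.016196) / 0.024872 ≈ 0.34881.
Attributable cases ≈ PN × (exposed cases) = 0.34881 × 92 ≈ 32.09.

about 32 cases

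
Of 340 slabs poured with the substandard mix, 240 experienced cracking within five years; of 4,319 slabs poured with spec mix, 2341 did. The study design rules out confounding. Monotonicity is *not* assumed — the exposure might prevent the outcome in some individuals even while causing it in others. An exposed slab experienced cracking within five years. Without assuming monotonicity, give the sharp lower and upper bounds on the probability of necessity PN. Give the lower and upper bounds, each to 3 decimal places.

p₁ = P(outcome | exposed) = 240/340 = 0.70588
p₀ = P(outcome | unexposed) = 2341/4319 = 0.54202
Under exogeneity alone the bounds on PN are max{0,(p₁−p₀)/p₁} ≤ PN ≤ min{1,(1−p₀)/p₁}.
  lower = (p₁ − p₀)/p₁ = 0.16386 / 0.70588 ≈ 0.2321
  upper = min{1, (1 − p₀)/p₁} = 0.45798 / 0.70588 ≈ 0.6488

0.232 ≤ PN ≤ 0.649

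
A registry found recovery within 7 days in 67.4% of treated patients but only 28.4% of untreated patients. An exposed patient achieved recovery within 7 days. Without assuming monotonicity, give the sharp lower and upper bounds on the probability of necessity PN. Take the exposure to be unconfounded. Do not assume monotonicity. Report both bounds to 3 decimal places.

p₁ = 0.674, p₀ = 0.284.
Under exogeneity alone the bounds on PN are max{0,(p₁−p₀)/p₁} ≤ PN ≤ min{1,(1−p₀)/p₁}.
  lower = (p₁ − p₀)/p₁ = 0.39 / 0.674 ≈ 0.5786
  upper = min{1, (1 − p₀)/p₁} = 0.716 / 0.674 ≈ 1.0623 → capped at 1

0.579 ≤ PN ≤ 1.000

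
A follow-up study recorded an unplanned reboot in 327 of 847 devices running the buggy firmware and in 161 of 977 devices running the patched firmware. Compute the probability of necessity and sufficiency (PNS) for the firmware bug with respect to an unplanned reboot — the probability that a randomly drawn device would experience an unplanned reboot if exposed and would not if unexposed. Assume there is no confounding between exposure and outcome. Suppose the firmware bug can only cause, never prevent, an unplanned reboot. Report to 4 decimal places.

PNS ≈ 0.2213

p₁ = P(outcome | exposed) = 327/847 = 0.38607
p₀ = P(outcome | unexposed) = 161/977 = 0.16479
Under exogeneity and monotonicity, PNS = p₁ − p₀.
PNS = 0.38607 − 0.16479 = 0.22128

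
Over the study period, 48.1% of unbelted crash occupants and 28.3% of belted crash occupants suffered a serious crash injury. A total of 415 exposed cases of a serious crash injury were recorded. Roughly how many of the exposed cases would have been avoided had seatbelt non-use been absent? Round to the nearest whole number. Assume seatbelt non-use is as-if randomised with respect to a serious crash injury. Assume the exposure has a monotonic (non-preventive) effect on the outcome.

about 171 cases

p₁ = 0.481, p₀ = 0.283.
PN = (p₁ − p₀)/p₁ = (0.481 − 0.283) / 0.481 ≈ 0.41164.
Attributable cases ≈ PN × (exposed cases) = 0.41164 × 415 ≈ 170.83.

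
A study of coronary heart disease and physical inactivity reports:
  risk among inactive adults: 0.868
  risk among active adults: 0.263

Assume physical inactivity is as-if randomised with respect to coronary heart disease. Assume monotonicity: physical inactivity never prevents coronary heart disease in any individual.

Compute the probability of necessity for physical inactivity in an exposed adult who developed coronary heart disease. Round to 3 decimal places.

PN ≈ 0.697

Let p₁ = 0.868, p₀ = 0.263.
Under exogeneity and monotonicity, PN = (p₁ − p₀) / p₁.
PN = (0.868 − 0.263) / 0.868 = 0.605 / 0.868 ≈ 0.6970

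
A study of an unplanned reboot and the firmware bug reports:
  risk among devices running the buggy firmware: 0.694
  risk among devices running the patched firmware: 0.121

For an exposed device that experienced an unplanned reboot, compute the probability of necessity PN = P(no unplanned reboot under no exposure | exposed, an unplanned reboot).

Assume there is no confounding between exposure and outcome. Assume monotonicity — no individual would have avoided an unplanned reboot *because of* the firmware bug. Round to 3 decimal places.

Let p₁ = 0.694, p₀ = 0.121.
Under exogeneity and monotonicity, PN = (p₁ − p₀) / p₁.
PN = (0.694 − 0.121) / 0.694 = 0.573 / 0.694 ≈ 0.8256

PN ≈ 0.826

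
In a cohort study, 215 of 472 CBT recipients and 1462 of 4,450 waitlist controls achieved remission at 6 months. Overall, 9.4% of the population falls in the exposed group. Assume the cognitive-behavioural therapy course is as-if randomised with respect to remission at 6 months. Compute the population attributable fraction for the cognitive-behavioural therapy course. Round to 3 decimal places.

p₁ = P(outcome | exposed) = 215/472 = 0.45551
p₀ = P(outcome | unexposed) = 1462/4450 = 0.32854
Overall risk P(Y=1) = π·p₁ + (1−π)·p₀ = 0.094×0.45551 + 0.906×0.32854 = 0.34047.
Under exogeneity, PAF = [P(Y=1) − p₀] / P(Y=1).
PAF = (0.34047 − 0.32854) / 0.34047 ≈ 0.0351

PAF ≈ 0.035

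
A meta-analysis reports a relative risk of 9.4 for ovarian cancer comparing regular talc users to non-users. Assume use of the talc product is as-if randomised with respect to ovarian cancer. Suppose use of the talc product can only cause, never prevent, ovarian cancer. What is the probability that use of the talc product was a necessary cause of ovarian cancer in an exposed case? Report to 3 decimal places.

PN ≈ 0.894

Under exogeneity and monotonicity, PN = (RR − 1) / RR = 1 − 1/RR.
PN = (9.4 − 1) / 9.4 = 8.4 / 9.4 ≈ 0.8936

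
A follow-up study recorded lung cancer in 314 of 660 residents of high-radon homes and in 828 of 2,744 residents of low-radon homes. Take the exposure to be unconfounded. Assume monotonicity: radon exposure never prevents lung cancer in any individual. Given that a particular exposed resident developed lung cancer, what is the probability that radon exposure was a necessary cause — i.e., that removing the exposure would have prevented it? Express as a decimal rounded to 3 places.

p₁ = P(outcome | exposed) = 314/660 = 0.47576
p₀ = P(outcome | unexposed) = 828/2744 = 0.30175
Under exogeneity and monotonicity, PN = (p₁ − p₀) / p₁.
PN = (0.47576 − 0.30175) / 0.47576 = 0.17401 / 0.47576 ≈ 0.3657

PN ≈ 0.366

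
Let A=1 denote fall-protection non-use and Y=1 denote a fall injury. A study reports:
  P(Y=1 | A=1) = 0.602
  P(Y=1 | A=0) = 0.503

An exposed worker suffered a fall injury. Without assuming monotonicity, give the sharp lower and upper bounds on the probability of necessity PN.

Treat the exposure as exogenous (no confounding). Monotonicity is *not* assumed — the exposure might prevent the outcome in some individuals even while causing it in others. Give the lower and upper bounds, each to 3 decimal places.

0.164 ≤ PN ≤ 0.826

Let p₁ = 0.602, p₀ = 0.503.
Under exogeneity alone the bounds on PN are max{0,(p₁−p₀)/p₁} ≤ PN ≤ min{1,(1−p₀)/p₁}.
  lower = (p₁ − p₀)/p₁ = 0.099 / 0.602 ≈ 0.1645
  upper = min{1, (1 − p₀)/p₁} = 0.497 / 0.602 ≈ 0.8256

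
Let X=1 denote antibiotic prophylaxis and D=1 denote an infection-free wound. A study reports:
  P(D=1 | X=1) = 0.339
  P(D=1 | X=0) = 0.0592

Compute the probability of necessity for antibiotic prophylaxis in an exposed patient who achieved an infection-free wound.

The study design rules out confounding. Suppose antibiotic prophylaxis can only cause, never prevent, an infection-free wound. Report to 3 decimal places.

Let p₁ = 0.339, p₀ = 0.0592.
Under exogeneity and monotonicity, PN = (p₁ − p₀) / p₁.
PN = (0.339 − 0.0592) / 0.339 = 0.2798 / 0.339 ≈ 0.8254

PN ≈ 0.825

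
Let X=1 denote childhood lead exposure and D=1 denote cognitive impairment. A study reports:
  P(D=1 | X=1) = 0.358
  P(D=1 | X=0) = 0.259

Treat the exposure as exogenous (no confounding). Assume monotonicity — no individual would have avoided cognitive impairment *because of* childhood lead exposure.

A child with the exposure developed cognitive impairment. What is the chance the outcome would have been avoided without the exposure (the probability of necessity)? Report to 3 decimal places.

Let p₁ = 0.358, p₀ = 0.259.
Under exogeneity and monotonicity, PN = (p₁ − p₀) / p₁.
PN = (0.358 − 0.259) / 0.358 = 0.099 / 0.358 ≈ 0.2765

PN ≈ 0.277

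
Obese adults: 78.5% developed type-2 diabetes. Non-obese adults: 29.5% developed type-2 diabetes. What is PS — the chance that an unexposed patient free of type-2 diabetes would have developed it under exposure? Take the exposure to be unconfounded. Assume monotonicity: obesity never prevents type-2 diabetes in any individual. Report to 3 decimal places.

p₁ = 0.785, p₀ = 0.295.
Under exogeneity and monotonicity, PS = (p₁ − p₀) / (1 − p₀).
PS = (0.785 − 0.295) / (1 − 0.295) = 0.49 / 0.705 ≈ 0.6950

PS ≈ 0.695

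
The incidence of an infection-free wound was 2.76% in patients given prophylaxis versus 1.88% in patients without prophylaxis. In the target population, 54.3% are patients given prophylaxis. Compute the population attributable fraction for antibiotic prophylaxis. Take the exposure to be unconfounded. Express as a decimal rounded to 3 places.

PAF ≈ 0.203

p₁ = 0.0276, p₀ = 0.0188.
Overall risk P(Y=1) = π·p₁ + (1−π)·p₀ = 0.543×0.0276 + 0.457×0.0188 = 0.023578.
Under exogeneity, PAF = [P(Y=1) − p₀] / P(Y=1).
PAF = (0.023578 − 0.0188) / 0.023578 ≈ 0.2027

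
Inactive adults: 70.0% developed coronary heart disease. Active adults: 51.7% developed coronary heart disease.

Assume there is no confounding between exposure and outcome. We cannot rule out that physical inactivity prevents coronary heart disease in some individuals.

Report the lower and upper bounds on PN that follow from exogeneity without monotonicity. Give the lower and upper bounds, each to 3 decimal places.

0.261 ≤ PN ≤ 0.690

p₁ = 0.7, p₀ = 0.517.
Under exogeneity alone the bounds on PN are max{0,(p₁−p₀)/p₁} ≤ PN ≤ min{1,(1−p₀)/p₁}.
  lower = (p₁ − p₀)/p₁ = 0.183 / 0.7 ≈ 0.2614
  upper = min{1, (1 − p₀)/p₁} = 0.483 / 0.7 ≈ 0.6900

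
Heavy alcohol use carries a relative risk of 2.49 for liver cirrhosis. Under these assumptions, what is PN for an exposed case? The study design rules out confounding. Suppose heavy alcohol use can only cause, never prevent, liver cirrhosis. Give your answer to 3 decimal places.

PN ≈ 0.598

Under exogeneity and monotonicity, PN = (RR − 1) / RR = 1 − 1/RR.
PN = (2.49 − 1) / 2.49 = 1.49 / 2.49 ≈ 0.5984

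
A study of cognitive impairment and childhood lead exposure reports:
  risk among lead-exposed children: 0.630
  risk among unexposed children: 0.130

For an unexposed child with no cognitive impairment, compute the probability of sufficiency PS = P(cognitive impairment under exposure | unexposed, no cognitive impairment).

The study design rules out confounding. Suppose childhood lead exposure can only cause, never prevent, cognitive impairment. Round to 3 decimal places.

PS ≈ 0.575

Let p₁ = 0.63, p₀ = 0.13.
Under exogeneity and monotonicity, PS = (p₁ − p₀) / (1 − p₀).
PS = (0.63 − 0.13) / (1 − 0.13) = 0.5 / 0.87 ≈ 0.5747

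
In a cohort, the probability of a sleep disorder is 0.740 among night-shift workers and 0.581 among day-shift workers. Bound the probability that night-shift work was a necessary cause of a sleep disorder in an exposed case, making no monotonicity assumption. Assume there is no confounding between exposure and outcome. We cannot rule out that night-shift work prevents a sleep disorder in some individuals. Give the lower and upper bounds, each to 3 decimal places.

0.215 ≤ PN ≤ 0.566

Let p₁ = 0.74, p₀ = 0.581.
Under exogeneity alone the bounds on PN are max{0,(p₁−p₀)/p₁} ≤ PN ≤ min{1,(1−p₀)/p₁}.
  lower = (p₁ − p₀)/p₁ = 0.159 / 0.74 ≈ 0.2149
  upper = min{1, (1 − p₀)/p₁} = 0.419 / 0.74 ≈ 0.5662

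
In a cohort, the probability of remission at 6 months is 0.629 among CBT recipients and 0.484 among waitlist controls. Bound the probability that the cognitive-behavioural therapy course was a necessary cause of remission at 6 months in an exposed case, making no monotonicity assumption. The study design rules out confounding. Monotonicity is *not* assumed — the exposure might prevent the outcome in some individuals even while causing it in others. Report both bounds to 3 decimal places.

Let p₁ = 0.629, p₀ = 0.484.
Under exogeneity alone the bounds on PN are max{0,(p₁−p₀)/p₁} ≤ PN ≤ min{1,(1−p₀)/p₁}.
  lower = (p₁ − p₀)/p₁ = 0.145 / 0.629 ≈ 0.2305
  upper = min{1, (1 − p₀)/p₁} = 0.516 / 0.629 ≈ 0.8203

0.231 ≤ PN ≤ 0.820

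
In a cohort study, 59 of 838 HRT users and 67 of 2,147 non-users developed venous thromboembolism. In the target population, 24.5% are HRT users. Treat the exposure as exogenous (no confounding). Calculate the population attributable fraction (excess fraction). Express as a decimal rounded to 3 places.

p₁ = P(outcome | exposed) = 59/838 = 0.070406
p₀ = P(outcome | unexposed) = 67/2147 = 0.031206
Overall risk P(Y=1) = π·p₁ + (1−π)·p₀ = 0.245×0.070406 + 0.755×0.031206 = 0.04081.
Under exogeneity, PAF = [P(Y=1) − p₀] / P(Y=1).
PAF = (0.04081 − 0.031206) / 0.04081 ≈ 0.2353

PAF ≈ 0.235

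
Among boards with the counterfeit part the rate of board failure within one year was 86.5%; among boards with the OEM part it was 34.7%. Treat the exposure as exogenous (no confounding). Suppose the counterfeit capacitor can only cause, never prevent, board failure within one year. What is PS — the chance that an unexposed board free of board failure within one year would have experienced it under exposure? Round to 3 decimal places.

PS ≈ 0.793

p₁ = 0.865, p₀ = 0.347.
Under exogeneity and monotonicity, PS = (p₁ − p₀) / (1 − p₀).
PS = (0.865 − 0.347) / (1 − 0.347) = 0.518 / 0.653 ≈ 0.7933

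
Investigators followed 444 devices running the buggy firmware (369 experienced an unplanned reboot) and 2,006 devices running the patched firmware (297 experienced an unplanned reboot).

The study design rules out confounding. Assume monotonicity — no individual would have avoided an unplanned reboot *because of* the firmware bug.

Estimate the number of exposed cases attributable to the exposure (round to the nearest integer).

p₁ = P(outcome | exposed) = 369/444 = 0.83108
p₀ = P(outcome | unexposed) = 297/2006 = 0.14806
PN = (p₁ − p₀)/p₁ = (0.83108 − 0.14806) / 0.83108 ≈ 0.82185.
Attributable cases ≈ PN × (exposed cases) = 0.82185 × 369 ≈ 303.26.

about 303 cases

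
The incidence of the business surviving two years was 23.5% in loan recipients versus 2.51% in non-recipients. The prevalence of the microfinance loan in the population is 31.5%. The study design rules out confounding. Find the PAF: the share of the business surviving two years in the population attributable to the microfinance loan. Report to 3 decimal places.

PAF ≈ 0.725

p₁ = 0.235, p₀ = 0.0251.
Overall risk P(Y=1) = π·p₁ + (1−π)·p₀ = 0.315×0.235 + 0.685×0.0251 = 0.091218.
Under exogeneity, PAF = [P(Y=1) − p₀] / P(Y=1).
PAF = (0.091218 − 0.0251) / 0.091218 ≈ 0.7248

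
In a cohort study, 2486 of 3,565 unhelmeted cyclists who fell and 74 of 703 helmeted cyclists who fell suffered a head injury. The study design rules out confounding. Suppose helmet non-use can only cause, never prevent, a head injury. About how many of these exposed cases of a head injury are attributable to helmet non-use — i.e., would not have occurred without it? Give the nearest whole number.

about 2111 cases

p₁ = P(outcome | exposed) = 2486/3565 = 0.69734
p₀ = P(outcome | unexposed) = 74/703 = 0.10526
PN = (p₁ − p₀)/p₁ = (0.69734 − 0.10526) / 0.69734 ≈ 0.84905.
Attributable cases ≈ PN × (exposed cases) = 0.84905 × 2486 ≈ 2110.74.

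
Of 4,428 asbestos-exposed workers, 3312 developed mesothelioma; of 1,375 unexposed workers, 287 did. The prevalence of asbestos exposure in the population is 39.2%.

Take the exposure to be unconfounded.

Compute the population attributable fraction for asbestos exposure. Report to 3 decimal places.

p₁ = P(outcome | exposed) = 3312/4428 = 0.74797
p₀ = P(outcome | unexposed) = 287/1375 = 0.20873
Overall risk P(Y=1) = π·p₁ + (1−π)·p₀ = 0.392×0.74797 + 0.608×0.20873 = 0.42011.
Under exogeneity, PAF = [P(Y=1) − p₀] / P(Y=1).
PAF = (0.42011 − 0.20873) / 0.42011 ≈ 0.5032

PAF ≈ 0.503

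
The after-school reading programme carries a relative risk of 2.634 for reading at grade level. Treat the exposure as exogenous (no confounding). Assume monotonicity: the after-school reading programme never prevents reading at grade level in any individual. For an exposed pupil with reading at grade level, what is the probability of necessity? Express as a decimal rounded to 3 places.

PN ≈ 0.620

Under exogeneity and monotonicity, PN = (RR − 1) / RR = 1 − 1/RR.
PN = (2.634 − 1) / 2.634 = 1.634 / 2.634 ≈ 0.6203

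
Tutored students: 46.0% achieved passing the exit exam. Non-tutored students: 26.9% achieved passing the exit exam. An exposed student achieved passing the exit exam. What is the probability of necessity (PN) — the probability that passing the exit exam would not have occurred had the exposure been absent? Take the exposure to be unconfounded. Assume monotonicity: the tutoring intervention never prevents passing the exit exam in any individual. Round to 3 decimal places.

p₁ = 0.46, p₀ = 0.269.
Under exogeneity and monotonicity, PN = (p₁ − p₀) / p₁.
PN = (0.46 − 0.269) / 0.46 = 0.191 / 0.46 ≈ 0.4152

PN ≈ 0.415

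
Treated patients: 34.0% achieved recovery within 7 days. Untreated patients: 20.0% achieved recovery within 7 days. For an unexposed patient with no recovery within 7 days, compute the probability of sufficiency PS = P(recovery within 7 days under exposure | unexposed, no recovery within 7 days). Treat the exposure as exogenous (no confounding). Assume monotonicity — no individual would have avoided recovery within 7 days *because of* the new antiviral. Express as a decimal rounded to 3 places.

PS ≈ 0.175

p₁ = 0.34, p₀ = 0.2.
Under exogeneity and monotonicity, PS = (p₁ − p₀) / (1 − p₀).
PS = (0.34 − 0.2) / (1 − 0.2) = 0.14 / 0.8 ≈ 0.1750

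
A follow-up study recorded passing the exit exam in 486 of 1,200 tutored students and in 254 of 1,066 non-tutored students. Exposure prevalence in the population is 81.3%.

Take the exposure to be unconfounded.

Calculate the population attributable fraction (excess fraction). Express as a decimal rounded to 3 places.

PAF ≈ 0.363

p₁ = P(outcome | exposed) = 486/1200 = 0.405
p₀ = P(outcome | unexposed) = 254/1066 = 0.23827
Overall risk P(Y=1) = π·p₁ + (1−π)·p₀ = 0.813×0.405 + 0.187×0.23827 = 0.37382.
Under exogeneity, PAF = [P(Y=1) − p₀] / P(Y=1).
PAF = (0.37382 − 0.23827) / 0.37382 ≈ 0.3626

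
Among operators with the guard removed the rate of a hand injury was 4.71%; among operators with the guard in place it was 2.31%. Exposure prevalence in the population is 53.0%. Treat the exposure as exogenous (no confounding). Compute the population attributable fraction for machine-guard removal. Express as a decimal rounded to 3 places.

p₁ = 0.0471, p₀ = 0.0231.
Overall risk P(Y=1) = π·p₁ + (1−π)·p₀ = 0.53×0.0471 + 0.47×0.0231 = 0.03582.
Under exogeneity, PAF = [P(Y=1) − p₀] / P(Y=1).
PAF = (0.03582 − 0.0231) / 0.03582 ≈ 0.3551

PAF ≈ 0.355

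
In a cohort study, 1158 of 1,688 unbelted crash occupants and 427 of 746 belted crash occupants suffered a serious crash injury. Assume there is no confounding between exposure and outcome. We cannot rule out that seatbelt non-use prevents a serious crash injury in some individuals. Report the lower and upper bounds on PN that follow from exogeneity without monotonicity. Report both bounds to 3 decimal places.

0.166 ≤ PN ≤ 0.623

p₁ = P(outcome | exposed) = 1158/1688 = 0.68602
p₀ = P(outcome | unexposed) = 427/746 = 0.57239
Under exogeneity alone the bounds on PN are max{0,(p₁−p₀)/p₁} ≤ PN ≤ min{1,(1−p₀)/p₁}.
  lower = (p₁ − p₀)/p₁ = 0.11363 / 0.68602 ≈ 0.1656
  upper = min{1, (1 − p₀)/p₁} = 0.42761 / 0.68602 ≈ 0.6233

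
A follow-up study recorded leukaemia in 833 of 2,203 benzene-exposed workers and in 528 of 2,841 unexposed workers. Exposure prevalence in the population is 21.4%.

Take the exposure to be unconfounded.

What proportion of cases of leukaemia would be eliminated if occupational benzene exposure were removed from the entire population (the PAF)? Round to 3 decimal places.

p₁ = P(outcome | exposed) = 833/2203 = 0.37812
p₀ = P(outcome | unexposed) = 528/2841 = 0.18585
Overall risk P(Y=1) = π·p₁ + (1−π)·p₀ = 0.214×0.37812 + 0.786×0.18585 = 0.227.
Under exogeneity, PAF = [P(Y=1) − p₀] / P(Y=1).
PAF = (0.227 − 0.18585) / 0.227 ≈ 0.1813

PAF ≈ 0.181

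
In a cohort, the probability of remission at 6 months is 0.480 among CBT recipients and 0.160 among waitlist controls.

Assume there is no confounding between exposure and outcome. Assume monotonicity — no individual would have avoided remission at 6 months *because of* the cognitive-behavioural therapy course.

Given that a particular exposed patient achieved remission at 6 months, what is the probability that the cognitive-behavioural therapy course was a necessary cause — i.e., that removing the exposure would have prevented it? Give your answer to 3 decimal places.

PN ≈ 0.667

Let p₁ = 0.48, p₀ = 0.16.
Under exogeneity and monotonicity, PN = (p₁ − p₀) / p₁.
PN = (0.48 − 0.16) / 0.48 = 0.32 / 0.48 ≈ 0.6667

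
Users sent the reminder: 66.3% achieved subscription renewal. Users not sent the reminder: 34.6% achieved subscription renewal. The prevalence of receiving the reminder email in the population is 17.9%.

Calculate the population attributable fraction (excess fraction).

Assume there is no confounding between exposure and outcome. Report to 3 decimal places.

p₁ = 0.663, p₀ = 0.346.
Overall risk P(Y=1) = π·p₁ + (1−π)·p₀ = 0.179×0.663 + 0.821×0.346 = 0.40274.
Under exogeneity, PAF = [P(Y=1) − p₀] / P(Y=1).
PAF = (0.40274 − 0.346) / 0.40274 ≈ 0.1409

PAF ≈ 0.141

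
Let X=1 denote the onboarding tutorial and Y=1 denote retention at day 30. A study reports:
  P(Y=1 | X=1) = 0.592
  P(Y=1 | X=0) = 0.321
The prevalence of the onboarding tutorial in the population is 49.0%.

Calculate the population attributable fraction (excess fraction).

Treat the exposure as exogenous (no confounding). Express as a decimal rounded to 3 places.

Let p₁ = 0.592, p₀ = 0.321.
Overall risk P(Y=1) = π·p₁ + (1−π)·p₀ = 0.49×0.592 + 0.51×0.321 = 0.45379.
Under exogeneity, PAF = [P(Y=1) − p₀] / P(Y=1).
PAF = (0.45379 − 0.321) / 0.45379 ≈ 0.2926

PAF ≈ 0.293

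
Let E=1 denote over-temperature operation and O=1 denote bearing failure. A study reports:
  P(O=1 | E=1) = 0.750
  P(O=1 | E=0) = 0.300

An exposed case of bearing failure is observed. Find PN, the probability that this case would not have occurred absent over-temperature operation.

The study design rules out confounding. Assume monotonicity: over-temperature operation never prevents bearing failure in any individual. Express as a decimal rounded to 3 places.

Let p₁ = 0.75, p₀ = 0.3.
Under exogeneity and monotonicity, PN = (p₁ − p₀) / p₁.
PN = (0.75 − 0.3) / 0.75 = 0.45 / 0.75 ≈ 0.6000

PN ≈ 0.600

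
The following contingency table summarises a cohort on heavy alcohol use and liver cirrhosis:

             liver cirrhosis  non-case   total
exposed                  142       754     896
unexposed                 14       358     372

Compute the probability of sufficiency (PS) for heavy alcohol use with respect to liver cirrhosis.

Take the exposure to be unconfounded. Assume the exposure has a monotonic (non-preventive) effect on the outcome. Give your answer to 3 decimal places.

p₁ = P(outcome | exposed) = 142/896 = 0.15848
p₀ = P(outcome | unexposed) = 14/372 = 0.037634
Under exogeneity and monotonicity, PS = (p₁ − p₀)/(1 − p₀).
PS = (0.15848 − 0.037634) / 0.96237 ≈ 0.1256

PS ≈ 0.126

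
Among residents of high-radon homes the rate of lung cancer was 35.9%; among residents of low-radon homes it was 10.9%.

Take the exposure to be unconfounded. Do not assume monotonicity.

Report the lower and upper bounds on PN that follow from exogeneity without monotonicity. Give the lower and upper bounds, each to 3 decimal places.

0.696 ≤ PN ≤ 1.000

p₁ = 0.359, p₀ = 0.109.
Under exogeneity alone the bounds on PN are max{0,(p₁−p₀)/p₁} ≤ PN ≤ min{1,(1−p₀)/p₁}.
  lower = (p₁ − p₀)/p₁ = 0.25 / 0.359 ≈ 0.6964
  upper = min{1, (1 − p₀)/p₁} = 0.891 / 0.359 ≈ 2.4819 → capped at 1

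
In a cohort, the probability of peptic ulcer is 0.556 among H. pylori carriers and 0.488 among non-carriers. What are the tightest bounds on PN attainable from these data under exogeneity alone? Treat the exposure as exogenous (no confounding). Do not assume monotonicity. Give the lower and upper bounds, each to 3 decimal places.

0.122 ≤ PN ≤ 0.921

Let p₁ = 0.556, p₀ = 0.488.
Under exogeneity alone the bounds on PN are max{0,(p₁−p₀)/p₁} ≤ PN ≤ min{1,(1−p₀)/p₁}.
  lower = (p₁ − p₀)/p₁ = 0.068 / 0.556 ≈ 0.1223
  upper = min{1, (1 − p₀)/p₁} = 0.512 / 0.556 ≈ 0.9209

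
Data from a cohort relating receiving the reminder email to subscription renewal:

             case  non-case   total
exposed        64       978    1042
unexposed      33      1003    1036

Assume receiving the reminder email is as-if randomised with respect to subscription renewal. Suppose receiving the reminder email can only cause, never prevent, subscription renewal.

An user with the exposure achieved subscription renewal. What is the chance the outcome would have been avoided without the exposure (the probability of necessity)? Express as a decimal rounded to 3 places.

p₁ = P(outcome | exposed) = 64/1042 = 0.06142
p₀ = P(outcome | unexposed) = 33/1036 = 0.031853
Under exogeneity and monotonicity, PN = (p₁ − p₀)/p₁.
PN = (0.06142 − 0.031853) / 0.06142 ≈ 0.4814

PN ≈ 0.481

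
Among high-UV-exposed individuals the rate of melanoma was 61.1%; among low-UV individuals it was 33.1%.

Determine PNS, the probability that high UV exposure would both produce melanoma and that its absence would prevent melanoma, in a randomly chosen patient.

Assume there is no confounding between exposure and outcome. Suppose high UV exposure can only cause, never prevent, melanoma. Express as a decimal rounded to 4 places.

p₁ = 0.611, p₀ = 0.331.
Under exogeneity and monotonicity, PNS = p₁ − p₀.
PNS = 0.611 − 0.331 = 0.28

PNS ≈ 0.2800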